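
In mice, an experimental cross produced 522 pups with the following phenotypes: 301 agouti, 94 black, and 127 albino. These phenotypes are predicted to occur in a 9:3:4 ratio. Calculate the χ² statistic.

0.433

Total ratio parts = 16. Expected numbers out of 522:
  agouti: 522 × 9/16 = 293.625
  black: 522 × 3/16 = 97.875
  albino: 522 × 4/16 = 130.5
χ² = Σ (O − E)² / E
  agouti: (301 − 293.625)² / 293.625 = 0.1852
  black: (94 − 97.875)² / 97.875 = 0.1534
  albino: (127 − 130.5)² / 130.5 = 0.0939
χ² = 0.1852 + 0.1534 + 0.0939 = 0.4325 ≈ 0.433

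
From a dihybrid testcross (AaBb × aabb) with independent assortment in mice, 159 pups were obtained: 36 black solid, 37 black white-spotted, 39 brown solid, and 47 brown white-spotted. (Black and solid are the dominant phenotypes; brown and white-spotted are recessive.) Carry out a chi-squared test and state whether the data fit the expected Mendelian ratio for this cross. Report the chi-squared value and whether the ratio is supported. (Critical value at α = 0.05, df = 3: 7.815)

A dihybrid testcross with independent assortment gives a 1:1:1:1 ratio.
Expected counts for N = 159 under a 1:1:1:1 ratio (total parts = 4):
  black solid: 159 × 1/4 = 39.75
  black white-spotted: 159 × 1/4 = 39.75
  brown solid: 159 × 1/4 = 39.75
  brown white-spotted: 159 × 1/4 = 39.75
χ² = Σ (O − E)² / E
  black solid: (36 − 39.75)² / 39.75 = 0.3538
  black white-spotted: (37 − 39.75)² / 39.75 = 0.1903
  brown solid: (39 − 39.75)² / 39.75 = 0.0142
  brown white-spotted: (47 − 39.75)² / 39.75 = 1.3223
χ² = 0.3538 + 0.1903 + 0.0142 + 1.3223 = 1.8806 ≈ 1.881
Degrees of freedom = 4 − 1 = 3; critical value at α = 0.05 is 7.815.
Since 1.881 < 7.815, we fail to reject the null hypothesis — the data are consistent with the 1:1:1:1 ratio.

1.881; consistent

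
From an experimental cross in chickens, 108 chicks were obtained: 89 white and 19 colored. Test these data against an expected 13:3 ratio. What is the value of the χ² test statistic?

Under the 13:3 hypothesis (Σ ratio = 16, N = 108):
  white: 108 × 13/16 = 87.75
  colored: 108 × 3/16 = 20.25
χ² = Σ (O − E)² / E
  white: (89 − 87.75)² / 87.75 = 0.0178
  colored: (19 − 20.25)² / 20.25 = 0.0772
χ² = 0.0178 + 0.0772 = 0.095

0.095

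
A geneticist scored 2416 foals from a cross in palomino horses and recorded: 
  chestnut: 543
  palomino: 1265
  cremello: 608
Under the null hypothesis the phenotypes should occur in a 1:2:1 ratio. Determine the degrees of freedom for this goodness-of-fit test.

2

A goodness-of-fit test with 3 phenotype classes has df = 3 − 1 = 2.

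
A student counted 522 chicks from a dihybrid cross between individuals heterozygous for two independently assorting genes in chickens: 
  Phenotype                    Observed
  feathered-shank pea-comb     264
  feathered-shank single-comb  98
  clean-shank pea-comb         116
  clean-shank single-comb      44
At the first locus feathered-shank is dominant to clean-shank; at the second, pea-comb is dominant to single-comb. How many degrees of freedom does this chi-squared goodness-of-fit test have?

3

A dihybrid F₂ with independent assortment and complete dominance at both loci gives a 9:3:3:1 phenotypic ratio.
A goodness-of-fit test with 4 phenotype classes has df = 4 − 1 = 3.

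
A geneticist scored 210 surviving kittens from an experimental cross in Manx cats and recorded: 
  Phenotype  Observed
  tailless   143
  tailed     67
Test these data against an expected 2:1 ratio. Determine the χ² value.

0.193

Expected counts for N = 210 under a 2:1 ratio (total parts = 3):
  tailless: 210 × 2/3 = 140
  tailed: 210 × 1/3 = 70
χ² = Σ (O − E)² / E
  tailless: (143 − 140)² / 140 = 0.0643
  tailed: (67 − 70)² / 70 = 0.1286
χ² = 0.0643 + 0.1286 = 0.1929 ≈ 0.193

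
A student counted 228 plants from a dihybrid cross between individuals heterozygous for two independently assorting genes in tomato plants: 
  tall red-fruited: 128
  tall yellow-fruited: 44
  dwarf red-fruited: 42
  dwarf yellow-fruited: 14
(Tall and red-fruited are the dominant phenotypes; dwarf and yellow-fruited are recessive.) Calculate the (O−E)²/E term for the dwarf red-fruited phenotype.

A dihybrid F₂ with independent assortment and complete dominance at both loci gives a 9:3:3:1 phenotypic ratio.
Expected counts for N = 228 under a 9:3:3:1 ratio (total parts = 16):
  tall red-fruited: 228 × 9/16 = 128.25
  tall yellow-fruited: 228 × 3/16 = 42.75
  dwarf red-fruited: 228 × 3/16 = 42.75
  dwarf yellow-fruited: 228 × 1/16 = 14.25
Contribution of dwarf red-fruited: (42 − 42.75)² / 42.75 = 0.0132

0.013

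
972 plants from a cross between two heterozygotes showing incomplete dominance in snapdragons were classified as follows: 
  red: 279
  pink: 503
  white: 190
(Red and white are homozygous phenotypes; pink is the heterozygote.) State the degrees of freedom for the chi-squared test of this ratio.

With incomplete dominance, a heterozygote × heterozygote cross gives a 1:2:1 phenotypic ratio.
A goodness-of-fit test with 3 phenotype classes has df = 3 − 1 = 2.

2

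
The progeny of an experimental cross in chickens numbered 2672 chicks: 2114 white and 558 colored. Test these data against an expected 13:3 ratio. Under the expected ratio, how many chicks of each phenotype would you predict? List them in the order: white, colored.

2171, 501

Expected counts for N = 2672 under a 13:3 ratio (total parts = 16):
  white: 2672 × 13/16 = 2171
  colored: 2672 × 3/16 = 501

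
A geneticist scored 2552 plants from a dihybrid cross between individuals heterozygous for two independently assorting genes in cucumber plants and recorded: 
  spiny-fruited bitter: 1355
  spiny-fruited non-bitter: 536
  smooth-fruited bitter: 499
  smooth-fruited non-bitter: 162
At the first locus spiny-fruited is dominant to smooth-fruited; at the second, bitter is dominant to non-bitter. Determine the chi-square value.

A dihybrid F₂ with independent assortment and complete dominance at both loci gives a 9:3:3:1 phenotypic ratio.
Under the 9:3:3:1 hypothesis (Σ ratio = 16, N = 2552):
  spiny-fruited bitter: 2552 × 9/16 = 1435.5
  spiny-fruited non-bitter: 2552 × 3/16 = 478.5
  smooth-fruited bitter: 2552 × 3/16 = 478.5
  smooth-fruited non-bitter: 2552 × 1/16 = 159.5
χ² = Σ (O − E)² / E
  spiny-fruited bitter: (1355 − 1435.5)² / 1435.5 = 4.5143
  spiny-fruited non-bitter: (536 − 478.5)² / 478.5 = 6.9096
  smooth-fruited bitter: (499 − 478.5)² / 478.5 = 0.8783
  smooth-fruited non-bitter: (162 − 159.5)² / 159.5 = 0.0392
χ² = 4.5143 + 6.9096 + 0.8783 + 0.0392 = 12.3414 ≈ 12.341

12.341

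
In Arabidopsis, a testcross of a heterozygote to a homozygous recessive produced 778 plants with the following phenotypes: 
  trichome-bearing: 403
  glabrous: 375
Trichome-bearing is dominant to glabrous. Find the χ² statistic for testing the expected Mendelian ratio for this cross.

A testcross of a heterozygote (Aa × aa) gives a 1:1 phenotypic ratio.
Expected counts for N = 778 under a 1:1 ratio (total parts = 2):
  trichome-bearing: 778 × 1/2 = 389
  glabrous: 778 × 1/2 = 389
χ² = Σ (O − E)² / E
  trichome-bearing: (403 − 389)² / 389 = 0.5039
  glabrous: (375 − 389)² / 389 = 0.5039
χ² = 0.5039 + 0.5039 = 1.0078 ≈ 1.008

1.008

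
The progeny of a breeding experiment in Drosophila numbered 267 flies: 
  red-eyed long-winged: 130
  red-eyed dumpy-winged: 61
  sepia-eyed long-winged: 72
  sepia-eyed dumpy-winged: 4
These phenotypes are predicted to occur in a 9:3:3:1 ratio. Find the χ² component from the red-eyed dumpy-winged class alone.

Expected counts for N = 267 under a 9:3:3:1 ratio (total parts = 16):
  red-eyed long-winged: 267 × 9/16 = 150.1875
  red-eyed dumpy-winged: 267 × 3/16 = 50.0625
  sepia-eyed long-winged: 267 × 3/16 = 50.0625
  sepia-eyed dumpy-winged: 267 × 1/16 = 16.6875
Contribution of red-eyed dumpy-winged: (61 − 50.0625)² / 50.0625 = 2.3896

2.390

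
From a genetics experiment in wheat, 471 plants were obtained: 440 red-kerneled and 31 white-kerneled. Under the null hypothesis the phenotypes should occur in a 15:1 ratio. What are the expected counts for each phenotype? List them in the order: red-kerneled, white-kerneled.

The 15:1 ratio has 16 parts, so with N = 471 the expected counts are:
  red-kerneled: 471 × 15/16 = 441.5625
  white-kerneled: 471 × 1/16 = 29.4375

441.5625, 29.4375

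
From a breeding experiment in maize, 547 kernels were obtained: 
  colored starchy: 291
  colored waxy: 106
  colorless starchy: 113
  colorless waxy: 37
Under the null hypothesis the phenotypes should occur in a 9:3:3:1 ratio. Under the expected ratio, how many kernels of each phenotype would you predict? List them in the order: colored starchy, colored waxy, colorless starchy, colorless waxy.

Under the 9:3:3:1 hypothesis (Σ ratio = 16, N = 547):
  colored starchy: 547 × 9/16 = 307.6875
  colored waxy: 547 × 3/16 = 102.5625
  colorless starchy: 547 × 3/16 = 102.5625
  colorless waxy: 547 × 1/16 = 34.1875

307.6875, 102.5625, 102.5625, 34.1875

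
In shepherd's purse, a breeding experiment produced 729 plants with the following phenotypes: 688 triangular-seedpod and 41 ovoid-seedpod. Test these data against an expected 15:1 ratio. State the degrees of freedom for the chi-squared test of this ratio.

1

A goodness-of-fit test with 2 phenotype classes has df = 2 − 1 = 1.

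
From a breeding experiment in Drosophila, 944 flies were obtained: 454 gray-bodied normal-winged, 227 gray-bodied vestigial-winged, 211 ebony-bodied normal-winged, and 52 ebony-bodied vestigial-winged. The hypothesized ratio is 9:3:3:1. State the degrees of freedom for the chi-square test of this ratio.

3

A goodness-of-fit test with 4 phenotype classes has df = 4 − 1 = 3.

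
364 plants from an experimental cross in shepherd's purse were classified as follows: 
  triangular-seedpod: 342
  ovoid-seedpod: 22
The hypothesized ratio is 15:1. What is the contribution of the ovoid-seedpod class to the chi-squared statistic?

0.025

Total ratio parts = 16. Expected numbers out of 364:
  triangular-seedpod: 364 × 15/16 = 341.25
  ovoid-seedpod: 364 × 1/16 = 22.75
Contribution of ovoid-seedpod: (22 − 22.75)² / 22.75 = 0.0247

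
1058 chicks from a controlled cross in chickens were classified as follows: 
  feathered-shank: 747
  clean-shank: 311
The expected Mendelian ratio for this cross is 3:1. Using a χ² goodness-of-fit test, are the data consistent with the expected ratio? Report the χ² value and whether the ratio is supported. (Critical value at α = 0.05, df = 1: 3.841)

10.900; not consistent

Under the 3:1 hypothesis (Σ ratio = 4, N = 1058):
  feathered-shank: 1058 × 3/4 = 793.5
  clean-shank: 1058 × 1/4 = 264.5
χ² = Σ (O − E)² / E
  feathered-shank: (747 − 793.5)² / 793.5 = 2.7250
  clean-shank: (311 − 264.5)² / 264.5 = 8.1749
χ² = 2.7250 + 8.1749 = 10.8999 ≈ 10.900
Degrees of freedom = 2 − 1 = 1; critical value at α = 0.05 is 3.841.
Since 10.900 > 3.841, we reject the null hypothesis — the data do not fit the 3:1 ratio.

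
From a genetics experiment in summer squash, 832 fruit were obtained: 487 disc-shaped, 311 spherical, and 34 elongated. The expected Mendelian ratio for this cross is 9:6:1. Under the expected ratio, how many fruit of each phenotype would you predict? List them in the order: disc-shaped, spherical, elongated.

The 9:6:1 ratio has 16 parts, so with N = 832 the expected counts are:
  disc-shaped: 832 × 9/16 = 468
  spherical: 832 × 6/16 = 312
  elongated: 832 × 1/16 = 52

468, 312, 52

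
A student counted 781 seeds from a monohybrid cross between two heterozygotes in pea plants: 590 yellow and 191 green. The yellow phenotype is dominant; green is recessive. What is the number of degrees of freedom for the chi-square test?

For a monohybrid cross between heterozygotes with complete dominance, the expected phenotypic ratio is 3:1.
A goodness-of-fit test with 2 phenotype classes has df = 2 − 1 = 1.

1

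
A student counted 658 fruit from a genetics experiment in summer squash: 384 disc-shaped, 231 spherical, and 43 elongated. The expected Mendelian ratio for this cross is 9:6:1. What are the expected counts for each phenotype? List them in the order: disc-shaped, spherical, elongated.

370.125, 246.75, 41.125

Total ratio parts = 16. Expected numbers out of 658:
  disc-shaped: 658 × 9/16 = 370.125
  spherical: 658 × 6/16 = 246.75
  elongated: 658 × 1/16 = 41.125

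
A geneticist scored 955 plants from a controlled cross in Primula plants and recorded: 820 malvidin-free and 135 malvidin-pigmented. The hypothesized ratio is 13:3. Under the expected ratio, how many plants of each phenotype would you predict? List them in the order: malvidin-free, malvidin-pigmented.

775.9375, 179.0625

Under the 13:3 hypothesis (Σ ratio = 16, N = 955):
  malvidin-free: 955 × 13/16 = 775.9375
  malvidin-pigmented: 955 × 3/16 = 179.0625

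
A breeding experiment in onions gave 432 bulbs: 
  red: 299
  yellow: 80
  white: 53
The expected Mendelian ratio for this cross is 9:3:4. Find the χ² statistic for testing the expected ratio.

40.927

Under the 9:3:4 hypothesis (Σ ratio = 16, N = 432):
  red: 432 × 9/16 = 243
  yellow: 432 × 3/16 = 81
  white: 432 × 4/16 = 108
χ² = Σ (O − E)² / E
  red: (299 − 243)² / 243 = 12.9053
  yellow: (80 − 81)² / 81 = 0.0123
  white: (53 − 108)² / 108 = 28.0093
χ² = 12.9053 + 0.0123 + 28.0093 = 40.9269 ≈ 40.927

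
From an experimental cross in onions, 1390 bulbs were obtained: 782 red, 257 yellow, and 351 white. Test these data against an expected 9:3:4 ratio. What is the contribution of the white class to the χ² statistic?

0.035

Expected counts for N = 1390 under a 9:3:4 ratio (total parts = 16):
  red: 1390 × 9/16 = 781.875
  yellow: 1390 × 3/16 = 260.625
  white: 1390 × 4/16 = 347.5
Contribution of white: (351 − 347.5)² / 347.5 = 0.0353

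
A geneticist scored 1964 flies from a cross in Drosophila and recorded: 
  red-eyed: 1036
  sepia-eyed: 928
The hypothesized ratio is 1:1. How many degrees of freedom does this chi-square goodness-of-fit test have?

1

A goodness-of-fit test with 2 phenotype classes has df = 2 − 1 = 1.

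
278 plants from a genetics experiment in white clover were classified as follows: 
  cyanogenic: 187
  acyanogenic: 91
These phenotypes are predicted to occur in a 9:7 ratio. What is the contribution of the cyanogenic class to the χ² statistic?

5.998

Expected counts for N = 278 under a 9:7 ratio (total parts = 16):
  cyanogenic: 278 × 9/16 = 156.375
  acyanogenic: 278 × 7/16 = 121.625
Contribution of cyanogenic: (187 − 156.375)² / 156.375 = 5.9977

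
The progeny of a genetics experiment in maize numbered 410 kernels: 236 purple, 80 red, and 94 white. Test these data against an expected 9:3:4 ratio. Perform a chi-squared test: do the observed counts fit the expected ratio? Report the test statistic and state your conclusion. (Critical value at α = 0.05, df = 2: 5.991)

Total ratio parts = 16. Expected numbers out of 410:
  purple: 410 × 9/16 = 230.625
  red: 410 × 3/16 = 76.875
  white: 410 × 4/16 = 102.5
χ² = Σ (O − E)² / E
  purple: (236 − 230.625)² / 230.625 = 0.1253
  red: (80 − 76.875)² / 76.875 = 0.1270
  white: (94 − 102.5)² / 102.5 = 0.7049
χ² = 0.1253 + 0.1270 + 0.7049 = 0.9572 ≈ 0.957
Degrees of freedom = 3 − 1 = 2; critical value at α = 0.05 is 5.991.
Since 0.957 < 5.991, we fail to reject the null hypothesis — the data are consistent with the 9:3:4 ratio.

0.957; consistent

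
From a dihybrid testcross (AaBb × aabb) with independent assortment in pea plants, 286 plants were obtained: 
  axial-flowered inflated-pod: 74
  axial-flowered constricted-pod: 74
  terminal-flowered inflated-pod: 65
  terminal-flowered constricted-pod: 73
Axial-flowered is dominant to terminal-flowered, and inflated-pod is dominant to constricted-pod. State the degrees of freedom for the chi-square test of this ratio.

A dihybrid testcross with independent assortment gives a 1:1:1:1 ratio.
A goodness-of-fit test with 4 phenotype classes has df = 4 − 1 = 3.

3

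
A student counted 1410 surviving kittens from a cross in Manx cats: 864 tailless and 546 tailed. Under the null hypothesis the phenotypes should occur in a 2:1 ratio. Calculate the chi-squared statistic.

Total ratio parts = 3. Expected numbers out of 1410:
  tailless: 1410 × 2/3 = 940
  tailed: 1410 × 1/3 = 470
χ² = Σ (O − E)² / E
  tailless: (864 − 940)² / 940 = 6.1447
  tailed: (546 − 470)² / 470 = 12.2894
χ² = 6.1447 + 12.2894 = 18.4341 ≈ 18.434

18.434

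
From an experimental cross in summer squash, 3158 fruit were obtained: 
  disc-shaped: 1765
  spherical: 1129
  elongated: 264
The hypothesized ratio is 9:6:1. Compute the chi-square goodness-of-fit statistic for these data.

Total ratio parts = 16. Expected numbers out of 3158:
  disc-shaped: 3158 × 9/16 = 1776.375
  spherical: 3158 × 6/16 = 1184.25
  elongated: 3158 × 1/16 = 197.375
χ² = Σ (O − E)² / E
  disc-shaped: (1765 − 1776.375)² / 1776.375 = 0.0728
  spherical: (1129 − 1184.25)² / 1184.25 = 2.5776
  elongated: (264 − 197.375)² / 197.375 = 22.4896
χ² = 0.0728 + 2.5776 + 22.4896 = 25.140

25.140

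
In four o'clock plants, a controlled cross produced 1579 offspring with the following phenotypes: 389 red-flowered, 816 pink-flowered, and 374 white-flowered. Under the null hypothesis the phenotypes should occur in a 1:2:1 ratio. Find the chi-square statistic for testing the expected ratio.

The 1:2:1 ratio has 4 parts, so with N = 1579 the expected counts are:
  red-flowered: 1579 × 1/4 = 394.75
  pink-flowered: 1579 × 2/4 = 789.5
  white-flowered: 1579 × 1/4 = 394.75
χ² = Σ (O − E)² / E
  red-flowered: (389 − 394.75)² / 394.75 = 0.0838
  pink-flowered: (816 − 789.5)² / 789.5 = 0.8895
  white-flowered: (374 − 394.75)² / 394.75 = 1.0907
χ² = 0.0838 + 0.8895 + 1.0907 = 2.064

2.064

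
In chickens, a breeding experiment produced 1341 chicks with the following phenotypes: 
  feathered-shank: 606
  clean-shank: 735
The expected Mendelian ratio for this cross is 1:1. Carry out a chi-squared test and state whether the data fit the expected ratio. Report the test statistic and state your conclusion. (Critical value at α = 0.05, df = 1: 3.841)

Under the 1:1 hypothesis (Σ ratio = 2, N = 1341):
  feathered-shank: 1341 × 1/2 = 670.5
  clean-shank: 1341 × 1/2 = 670.5
χ² = Σ (O − E)² / E
  feathered-shank: (606 − 670.5)² / 670.5 = 6.2047
  clean-shank: (735 − 670.5)² / 670.5 = 6.2047
χ² = 6.2047 + 6.2047 = 12.4094 ≈ 12.409
Degrees of freedom = 2 − 1 = 1; critical value at α = 0.05 is 3.841.
Since 12.409 > 3.841, we reject the null hypothesis — the data do not fit the 1:1 ratio.

12.409; not consistent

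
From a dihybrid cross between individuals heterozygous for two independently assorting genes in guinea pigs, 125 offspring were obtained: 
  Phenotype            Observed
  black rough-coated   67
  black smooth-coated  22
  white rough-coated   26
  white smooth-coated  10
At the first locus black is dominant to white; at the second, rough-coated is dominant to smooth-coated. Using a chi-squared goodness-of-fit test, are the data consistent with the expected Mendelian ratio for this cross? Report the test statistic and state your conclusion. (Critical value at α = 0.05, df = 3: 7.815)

A dihybrid F₂ with independent assortment and complete dominance at both loci gives a 9:3:3:1 phenotypic ratio.
Under the 9:3:3:1 hypothesis (Σ ratio = 16, N = 125):
  black rough-coated: 125 × 9/16 = 70.3125
  black smooth-coated: 125 × 3/16 = 23.4375
  white rough-coated: 125 × 3/16 = 23.4375
  white smooth-coated: 125 × 1/16 = 7.8125
χ² = Σ (O − E)² / E
  black rough-coated: (67 − 70.3125)² / 70.3125 = 0.1561
  black smooth-coated: (22 − 23.4375)² / 23.4375 = 0.0882
  white rough-coated: (26 − 23.4375)² / 23.4375 = 0.2802
  white smooth-coated: (10 − 7.8125)² / 7.8125 = 0.6125
χ² = 0.1561 + 0.0882 + 0.2802 + 0.6125 = 1.137
Degrees of freedom = 4 − 1 = 3; critical value at α = 0.05 is 7.815.
Since 1.137 < 7.815, we fail to reject the null hypothesis — the data are consistent with the 9:3:3:1 ratio.

1.137; consistent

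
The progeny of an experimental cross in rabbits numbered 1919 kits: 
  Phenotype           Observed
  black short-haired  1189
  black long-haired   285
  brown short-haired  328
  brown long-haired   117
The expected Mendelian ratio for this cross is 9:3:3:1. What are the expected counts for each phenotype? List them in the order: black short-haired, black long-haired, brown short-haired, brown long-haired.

1079.4375, 359.8125, 359.8125, 119.9375

The 9:3:3:1 ratio has 16 parts, so with N = 1919 the expected counts are:
  black short-haired: 1919 × 9/16 = 1079.4375
  black long-haired: 1919 × 3/16 = 359.8125
  brown short-haired: 1919 × 3/16 = 359.8125
  brown long-haired: 1919 × 1/16 = 119.9375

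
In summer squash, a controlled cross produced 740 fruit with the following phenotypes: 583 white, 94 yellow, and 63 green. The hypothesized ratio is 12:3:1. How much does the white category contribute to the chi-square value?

Under the 12:3:1 hypothesis (Σ ratio = 16, N = 740):
  white: 740 × 12/16 = 555
  yellow: 740 × 3/16 = 138.75
  green: 740 × 1/16 = 46.25
Contribution of white: (583 − 555)² / 555 = 1.4126

1.413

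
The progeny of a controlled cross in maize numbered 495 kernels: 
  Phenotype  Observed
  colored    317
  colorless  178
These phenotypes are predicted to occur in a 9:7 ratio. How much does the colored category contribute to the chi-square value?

5.341

Under the 9:7 hypothesis (Σ ratio = 16, N = 495):
  colored: 495 × 9/16 = 278.4375
  colorless: 495 × 7/16 = 216.5625
Contribution of colored: (317 − 278.4375)² / 278.4375 = 5.3408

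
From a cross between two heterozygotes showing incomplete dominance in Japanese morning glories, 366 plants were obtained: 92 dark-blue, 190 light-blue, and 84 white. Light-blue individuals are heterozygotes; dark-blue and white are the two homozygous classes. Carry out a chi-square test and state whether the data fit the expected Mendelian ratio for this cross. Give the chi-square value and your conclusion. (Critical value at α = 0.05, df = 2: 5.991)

0.885; consistent

With incomplete dominance, a heterozygote × heterozygote cross gives a 1:2:1 phenotypic ratio.
The 1:2:1 ratio has 4 parts, so with N = 366 the expected counts are:
  dark-blue: 366 × 1/4 = 91.5
  light-blue: 366 × 2/4 = 183
  white: 366 × 1/4 = 91.5
χ² = Σ (O − E)² / E
  dark-blue: (92 − 91.5)² / 91.5 = 0.0027
  light-blue: (190 − 183)² / 183 = 0.2678
  white: (84 − 91.5)² / 91.5 = 0.6148
χ² = 0.0027 + 0.2678 + 0.6148 = 0.8853 ≈ 0.885
Degrees of freedom = 3 − 1 = 2; critical value at α = 0.05 is 5.991.
Since 0.885 < 5.991, we fail to reject the null hypothesis — the data are consistent with the 1:2:1 ratio.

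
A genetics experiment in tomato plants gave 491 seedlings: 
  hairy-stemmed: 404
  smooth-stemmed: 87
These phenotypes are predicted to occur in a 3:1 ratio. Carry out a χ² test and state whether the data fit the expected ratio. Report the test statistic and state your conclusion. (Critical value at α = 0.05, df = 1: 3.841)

Under the 3:1 hypothesis (Σ ratio = 4, N = 491):
  hairy-stemmed: 491 × 3/4 = 368.25
  smooth-stemmed: 491 × 1/4 = 122.75
χ² = Σ (O − E)² / E
  hairy-stemmed: (404 − 368.25)² / 368.25 = 3.4706
  smooth-stemmed: (87 − 122.75)² / 122.75 = 10.4119
χ² = 3.4706 + 10.4119 = 13.8825 ≈ 13.883
Degrees of freedom = 2 − 1 = 1; critical value at α = 0.05 is 3.841.
Since 13.883 > 3.841, we reject the null hypothesis — the data do not fit the 3:1 ratio.

13.883; not consistent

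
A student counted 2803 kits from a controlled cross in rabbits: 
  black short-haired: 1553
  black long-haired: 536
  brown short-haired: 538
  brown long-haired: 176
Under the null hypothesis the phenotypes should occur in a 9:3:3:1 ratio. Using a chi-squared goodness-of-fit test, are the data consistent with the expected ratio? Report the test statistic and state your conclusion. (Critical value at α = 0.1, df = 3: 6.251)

0.861; consistent

The 9:3:3:1 ratio has 16 parts, so with N = 2803 the expected counts are:
  black short-haired: 2803 × 9/16 = 1576.6875
  black long-haired: 2803 × 3/16 = 525.5625
  brown short-haired: 2803 × 3/16 = 525.5625
  brown long-haired: 2803 × 1/16 = 175.1875
χ² = Σ (O − E)² / E
  black short-haired: (1553 − 1576.6875)² / 1576.6875 = 0.3559
  black long-haired: (536 − 525.5625)² / 525.5625 = 0.2073
  brown short-haired: (538 − 525.5625)² / 525.5625 = 0.2943
  brown long-haired: (176 − 175.1875)² / 175.1875 = 0.0038
χ² = 0.3559 + 0.2073 + 0.2943 + 0.0038 = 0.8613 ≈ 0.861
Degrees of freedom = 4 − 1 = 3; critical value at α = 0.1 is 6.251.
Since 0.861 < 6.251, we fail to reject the null hypothesis — the data are consistent with the 9:3:3:1 ratio.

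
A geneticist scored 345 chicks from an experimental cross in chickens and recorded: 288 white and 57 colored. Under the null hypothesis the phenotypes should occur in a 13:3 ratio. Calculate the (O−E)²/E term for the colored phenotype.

The 13:3 ratio has 16 parts, so with N = 345 the expected counts are:
  white: 345 × 13/16 = 280.3125
  colored: 345 × 3/16 = 64.6875
Contribution of colored: (57 − 64.6875)² / 64.6875 = 0.9136

0.914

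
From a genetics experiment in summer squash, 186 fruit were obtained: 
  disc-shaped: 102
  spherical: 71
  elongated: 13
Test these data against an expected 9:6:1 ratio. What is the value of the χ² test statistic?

Total ratio parts = 16. Expected numbers out of 186:
  disc-shaped: 186 × 9/16 = 104.625
  spherical: 186 × 6/16 = 69.75
  elongated: 186 × 1/16 = 11.625
χ² = Σ (O − E)² / E
  disc-shaped: (102 − 104.625)² / 104.625 = 0.0659
  spherical: (71 − 69.75)² / 69.75 = 0.0224
  elongated: (13 − 11.625)² / 11.625 = 0.1626
χ² = 0.0659 + 0.0224 + 0.1626 = 0.2509 ≈ 0.251

0.251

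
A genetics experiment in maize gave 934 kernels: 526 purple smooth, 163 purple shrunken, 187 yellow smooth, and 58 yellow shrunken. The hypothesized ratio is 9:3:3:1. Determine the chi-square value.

Expected counts for N = 934 under a 9:3:3:1 ratio (total parts = 16):
  purple smooth: 934 × 9/16 = 525.375
  purple shrunken: 934 × 3/16 = 175.125
  yellow smooth: 934 × 3/16 = 175.125
  yellow shrunken: 934 × 1/16 = 58.375
χ² = Σ (O − E)² / E
  purple smooth: (526 − 525.375)² / 525.375 = 0.0007
  purple shrunken: (163 − 175.125)² / 175.125 = 0.8395
  yellow smooth: (187 − 175.125)² / 175.125 = 0.8052
  yellow shrunken: (58 − 58.375)² / 58.375 = 0.0024
χ² = 0.0007 + 0.8395 + 0.8052 + 0.0024 = 1.6478 ≈ 1.648

1.648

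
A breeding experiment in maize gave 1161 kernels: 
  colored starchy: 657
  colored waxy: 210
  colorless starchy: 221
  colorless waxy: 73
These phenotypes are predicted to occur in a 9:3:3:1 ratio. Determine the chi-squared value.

Expected counts for N = 1161 under a 9:3:3:1 ratio (total parts = 16):
  colored starchy: 1161 × 9/16 = 653.0625
  colored waxy: 1161 × 3/16 = 217.6875
  colorless starchy: 1161 × 3/16 = 217.6875
  colorless waxy: 1161 × 1/16 = 72.5625
χ² = Σ (O − E)² / E
  colored starchy: (657 − 653.0625)² / 653.0625 = 0.0237
  colored waxy: (210 − 217.6875)² / 217.6875 = 0.2715
  colorless starchy: (221 − 217.6875)² / 217.6875 = 0.0504
  colorless waxy: (73 − 72.5625)² / 72.5625 = 0.0026
χ² = 0.0237 + 0.2715 + 0.0504 + 0.0026 = 0.3482 ≈ 0.348

0.348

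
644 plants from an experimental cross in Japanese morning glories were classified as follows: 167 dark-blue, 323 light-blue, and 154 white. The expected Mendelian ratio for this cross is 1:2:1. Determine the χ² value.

0.531

Total ratio parts = 4. Expected numbers out of 644:
  dark-blue: 644 × 1/4 = 161
  light-blue: 644 × 2/4 = 322
  white: 644 × 1/4 = 161
χ² = Σ (O − E)² / E
  dark-blue: (167 − 161)² / 161 = 0.2236
  light-blue: (323 − 322)² / 322 = 0.0031
  white: (154 − 161)² / 161 = 0.3043
χ² = 0.2236 + 0.0031 + 0.3043 = 0.531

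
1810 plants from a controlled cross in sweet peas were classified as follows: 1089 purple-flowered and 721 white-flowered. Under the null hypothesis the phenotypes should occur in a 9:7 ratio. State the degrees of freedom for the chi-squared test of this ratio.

1

A goodness-of-fit test with 2 phenotype classes has df = 2 − 1 = 1.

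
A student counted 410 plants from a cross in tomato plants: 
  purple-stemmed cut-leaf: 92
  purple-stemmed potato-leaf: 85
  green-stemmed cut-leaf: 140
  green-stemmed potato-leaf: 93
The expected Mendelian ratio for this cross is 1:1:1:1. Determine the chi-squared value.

18.663

Expected counts for N = 410 under a 1:1:1:1 ratio (total parts = 4):
  purple-stemmed cut-leaf: 410 × 1/4 = 102.5
  purple-stemmed potato-leaf: 410 × 1/4 = 102.5
  green-stemmed cut-leaf: 410 × 1/4 = 102.5
  green-stemmed potato-leaf: 410 × 1/4 = 102.5
χ² = Σ (O − E)² / E
  purple-stemmed cut-leaf: (92 − 102.5)² / 102.5 = 1.0756
  purple-stemmed potato-leaf: (85 − 102.5)² / 102.5 = 2.9878
  green-stemmed cut-leaf: (140 − 102.5)² / 102.5 = 13.7195
  green-stemmed potato-leaf: (93 − 102.5)² / 102.5 = 0.8805
χ² = 1.0756 + 2.9878 + 13.7195 + 0.8805 = 18.6634 ≈ 18.663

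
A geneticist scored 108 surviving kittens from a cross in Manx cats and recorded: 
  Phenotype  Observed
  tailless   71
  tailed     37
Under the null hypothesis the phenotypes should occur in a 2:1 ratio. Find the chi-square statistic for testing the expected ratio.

0.042

Under the 2:1 hypothesis (Σ ratio = 3, N = 108):
  tailless: 108 × 2/3 = 72
  tailed: 108 × 1/3 = 36
χ² = Σ (O − E)² / E
  tailless: (71 − 72)² / 72 = 0.0139
  tailed: (37 − 36)² / 36 = 0.0278
χ² = 0.0139 + 0.0278 = 0.0417 ≈ 0.042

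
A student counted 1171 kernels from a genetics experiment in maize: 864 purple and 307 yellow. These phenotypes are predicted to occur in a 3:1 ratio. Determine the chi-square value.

0.925

Under the 3:1 hypothesis (Σ ratio = 4, N = 1171):
  purple: 1171 × 3/4 = 878.25
  yellow: 1171 × 1/4 = 292.75
χ² = Σ (O − E)² / E
  purple: (864 − 878.25)² / 878.25 = 0.2312
  yellow: (307 − 292.75)² / 292.75 = 0.6936
χ² = 0.2312 + 0.6936 = 0.9248 ≈ 0.925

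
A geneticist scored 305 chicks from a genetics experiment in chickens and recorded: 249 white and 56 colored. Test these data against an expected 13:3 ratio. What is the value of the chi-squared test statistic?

0.030

Expected counts for N = 305 under a 13:3 ratio (total parts = 16):
  white: 305 × 13/16 = 247.8125
  colored: 305 × 3/16 = 57.1875
χ² = Σ (O − E)² / E
  white: (249 − 247.8125)² / 247.8125 = 0.0057
  colored: (56 − 57.1875)² / 57.1875 = 0.0247
χ² = 0.0057 + 0.0247 = 0.0304 ≈ 0.030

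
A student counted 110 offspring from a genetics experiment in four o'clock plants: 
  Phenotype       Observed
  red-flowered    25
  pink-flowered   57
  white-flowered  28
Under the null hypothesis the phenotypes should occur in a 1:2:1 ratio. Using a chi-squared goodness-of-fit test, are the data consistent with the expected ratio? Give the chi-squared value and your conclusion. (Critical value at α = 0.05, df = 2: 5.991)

0.309; consistent

The 1:2:1 ratio has 4 parts, so with N = 110 the expected counts are:
  red-flowered: 110 × 1/4 = 27.5
  pink-flowered: 110 × 2/4 = 55
  white-flowered: 110 × 1/4 = 27.5
χ² = Σ (O − E)² / E
  red-flowered: (25 − 27.5)² / 27.5 = 0.2273
  pink-flowered: (57 − 55)² / 55 = 0.0727
  white-flowered: (28 − 27.5)² / 27.5 = 0.0091
χ² = 0.2273 + 0.0727 + 0.0091 = 0.3091 ≈ 0.309
Degrees of freedom = 3 − 1 = 2; critical value at α = 0.05 is 5.991.
Since 0.309 < 5.991, we fail to reject the null hypothesis — the data are consistent with the 1:2:1 ratio.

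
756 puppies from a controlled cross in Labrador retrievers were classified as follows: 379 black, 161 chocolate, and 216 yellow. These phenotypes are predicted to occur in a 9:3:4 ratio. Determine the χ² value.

11.501

The 9:3:4 ratio has 16 parts, so with N = 756 the expected counts are:
  black: 756 × 9/16 = 425.25
  chocolate: 756 × 3/16 = 141.75
  yellow: 756 × 4/16 = 189
χ² = Σ (O − E)² / E
  black: (379 − 425.25)² / 425.25 = 5.0301
  chocolate: (161 − 141.75)² / 141.75 = 2.6142
  yellow: (216 − 189)² / 189 = 3.8571
χ² = 5.0301 + 2.6142 + 3.8571 = 11.5014 ≈ 11.501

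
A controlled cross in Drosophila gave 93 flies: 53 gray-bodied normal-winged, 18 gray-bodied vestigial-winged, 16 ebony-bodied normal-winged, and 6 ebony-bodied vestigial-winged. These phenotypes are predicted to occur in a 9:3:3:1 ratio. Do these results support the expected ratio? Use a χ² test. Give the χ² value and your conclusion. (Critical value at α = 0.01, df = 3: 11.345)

0.152; consistent

Under the 9:3:3:1 hypothesis (Σ ratio = 16, N = 93):
  gray-bodied normal-winged: 93 × 9/16 = 52.3125
  gray-bodied vestigial-winged: 93 × 3/16 = 17.4375
  ebony-bodied normal-winged: 93 × 3/16 = 17.4375
  ebony-bodied vestigial-winged: 93 × 1/16 = 5.8125
χ² = Σ (O − E)² / E
  gray-bodied normal-winged: (53 − 52.3125)² / 52.3125 = 0.0090
  gray-bodied vestigial-winged: (18 − 17.4375)² / 17.4375 = 0.0181
  ebony-bodied normal-winged: (16 − 17.4375)² / 17.4375 = 0.1185
  ebony-bodied vestigial-winged: (6 − 5.8125)² / 5.8125 = 0.0060
χ² = 0.0090 + 0.0181 + 0.1185 + 0.0060 = 0.1516 ≈ 0.152
Degrees of freedom = 4 − 1 = 3; critical value at α = 0.01 is 11.345.
Since 0.152 < 11.345, we fail to reject the null hypothesis — the data are consistent with the 9:3:3:1 ratio.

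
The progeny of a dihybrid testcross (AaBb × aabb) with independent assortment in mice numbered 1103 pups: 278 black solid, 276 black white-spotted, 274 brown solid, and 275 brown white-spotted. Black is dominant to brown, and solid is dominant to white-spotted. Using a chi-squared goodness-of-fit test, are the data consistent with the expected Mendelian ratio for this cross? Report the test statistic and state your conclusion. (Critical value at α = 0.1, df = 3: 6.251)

0.032; consistent

A dihybrid testcross with independent assortment gives a 1:1:1:1 ratio.
The 1:1:1:1 ratio has 4 parts, so with N = 1103 the expected counts are:
  black solid: 1103 × 1/4 = 275.75
  black white-spotted: 1103 × 1/4 = 275.75
  brown solid: 1103 × 1/4 = 275.75
  brown white-spotted: 1103 × 1/4 = 275.75
χ² = Σ (O − E)² / E
  black solid: (278 − 275.75)² / 275.75 = 0.0184
  black white-spotted: (276 − 275.75)² / 275.75 = 0.0002
  brown solid: (274 − 275.75)² / 275.75 = 0.0111
  brown white-spotted: (275 − 275.75)² / 275.75 = 0.0020
χ² = 0.0184 + 0.0002 + 0.0111 + 0.0020 = 0.0317 ≈ 0.032
Degrees of freedom = 4 − 1 = 3; critical value at α = 0.1 is 6.251.
Since 0.032 < 6.251, we fail to reject the null hypothesis — the data are consistent with the 1:1:1:1 ratio.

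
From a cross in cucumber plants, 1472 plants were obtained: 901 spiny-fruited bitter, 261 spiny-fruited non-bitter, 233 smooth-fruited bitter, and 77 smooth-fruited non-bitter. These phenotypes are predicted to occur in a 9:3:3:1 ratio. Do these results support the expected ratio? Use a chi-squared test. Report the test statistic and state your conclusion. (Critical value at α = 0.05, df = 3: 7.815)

16.396; not consistent

Total ratio parts = 16. Expected numbers out of 1472:
  spiny-fruited bitter: 1472 × 9/16 = 828
  spiny-fruited non-bitter: 1472 × 3/16 = 276
  smooth-fruited bitter: 1472 × 3/16 = 276
  smooth-fruited non-bitter: 1472 × 1/16 = 92
χ² = Σ (O − E)² / E
  spiny-fruited bitter: (901 − 828)² / 828 = 6.4360
  spiny-fruited non-bitter: (261 − 276)² / 276 = 0.8152
  smooth-fruited bitter: (233 − 276)² / 276 = 6.6993
  smooth-fruited non-bitter: (77 − 92)² / 92 = 2.4457
χ² = 6.4360 + 0.8152 + 6.6993 + 2.4457 = 16.3962 ≈ 16.396
Degrees of freedom = 4 − 1 = 3; critical value at α = 0.05 is 7.815.
Since 16.396 > 7.815, we reject the null hypothesis — the data do not fit the 9:3:3:1 ratio.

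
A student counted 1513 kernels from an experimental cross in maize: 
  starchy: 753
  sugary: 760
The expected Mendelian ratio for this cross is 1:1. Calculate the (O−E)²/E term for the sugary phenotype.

Expected counts for N = 1513 under a 1:1 ratio (total parts = 2):
  starchy: 1513 × 1/2 = 756.5
  sugary: 1513 × 1/2 = 756.5
Contribution of sugary: (760 − 756.5)² / 756.5 = 0.0162

0.016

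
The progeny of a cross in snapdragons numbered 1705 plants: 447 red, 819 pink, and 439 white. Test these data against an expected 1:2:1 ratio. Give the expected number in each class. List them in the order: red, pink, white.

426.25, 852.5, 426.25

The 1:2:1 ratio has 4 parts, so with N = 1705 the expected counts are:
  red: 1705 × 1/4 = 426.25
  pink: 1705 × 2/4 = 852.5
  white: 1705 × 1/4 = 426.25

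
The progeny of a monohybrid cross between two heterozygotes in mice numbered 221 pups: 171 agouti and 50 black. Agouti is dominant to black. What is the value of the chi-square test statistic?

For a monohybrid cross between heterozygotes with complete dominance, the expected phenotypic ratio is 3:1.
Expected counts for N = 221 under a 3:1 ratio (total parts = 4):
  agouti: 221 × 3/4 = 165.75
  black: 221 × 1/4 = 55.25
χ² = Σ (O − E)² / E
  agouti: (171 − 165.75)² / 165.75 = 0.1663
  black: (50 − 55.25)² / 55.25 = 0.4989
χ² = 0.1663 + 0.4989 = 0.6652 ≈ 0.665

0.665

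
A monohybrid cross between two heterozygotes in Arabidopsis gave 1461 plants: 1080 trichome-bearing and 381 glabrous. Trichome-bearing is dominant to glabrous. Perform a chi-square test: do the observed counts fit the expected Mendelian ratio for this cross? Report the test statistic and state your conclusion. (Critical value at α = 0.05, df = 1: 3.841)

0.906; consistent

For a monohybrid cross between heterozygotes with complete dominance, the expected phenotypic ratio is 3:1.
Total ratio parts = 4. Expected numbers out of 1461:
  trichome-bearing: 1461 × 3/4 = 1095.75
  glabrous: 1461 × 1/4 = 365.25
χ² = Σ (O − E)² / E
  trichome-bearing: (1080 − 1095.75)² / 1095.75 = 0.2264
  glabrous: (381 − 365.25)² / 365.25 = 0.6792
χ² = 0.2264 + 0.6792 = 0.9056 ≈ 0.906
Degrees of freedom = 2 − 1 = 1; critical value at α = 0.05 is 3.841.
Since 0.906 < 3.841, we fail to reject the null hypothesis — the data are consistent with the 3:1 ratio.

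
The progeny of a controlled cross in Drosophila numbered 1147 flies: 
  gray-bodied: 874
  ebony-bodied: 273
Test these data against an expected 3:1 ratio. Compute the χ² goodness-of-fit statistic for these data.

Total ratio parts = 4. Expected numbers out of 1147:
  gray-bodied: 1147 × 3/4 = 860.25
  ebony-bodied: 1147 × 1/4 = 286.75
χ² = Σ (O − E)² / E
  gray-bodied: (874 − 860.25)² / 860.25 = 0.2198
  ebony-bodied: (273 − 286.75)² / 286.75 = 0.6593
χ² = 0.2198 + 0.6593 = 0.8791 ≈ 0.879

0.879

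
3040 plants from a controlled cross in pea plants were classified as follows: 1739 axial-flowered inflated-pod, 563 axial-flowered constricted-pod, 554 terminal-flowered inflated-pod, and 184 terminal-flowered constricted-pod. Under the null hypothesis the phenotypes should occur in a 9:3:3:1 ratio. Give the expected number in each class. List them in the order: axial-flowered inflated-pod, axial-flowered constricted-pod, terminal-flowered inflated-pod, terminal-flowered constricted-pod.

1710, 570, 570, 190

Under the 9:3:3:1 hypothesis (Σ ratio = 16, N = 3040):
  axial-flowered inflated-pod: 3040 × 9/16 = 1710
  axial-flowered constricted-pod: 3040 × 3/16 = 570
  terminal-flowered inflated-pod: 3040 × 3/16 = 570
  terminal-flowered constricted-pod: 3040 × 1/16 = 190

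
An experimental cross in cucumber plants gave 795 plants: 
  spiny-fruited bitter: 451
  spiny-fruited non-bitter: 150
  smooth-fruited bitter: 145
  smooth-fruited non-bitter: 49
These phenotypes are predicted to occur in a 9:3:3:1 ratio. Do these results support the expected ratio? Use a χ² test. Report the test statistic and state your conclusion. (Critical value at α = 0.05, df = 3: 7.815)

0.159; consistent

Total ratio parts = 16. Expected numbers out of 795:
  spiny-fruited bitter: 795 × 9/16 = 447.1875
  spiny-fruited non-bitter: 795 × 3/16 = 149.0625
  smooth-fruited bitter: 795 × 3/16 = 149.0625
  smooth-fruited non-bitter: 795 × 1/16 = 49.6875
χ² = Σ (O − E)² / E
  spiny-fruited bitter: (451 − 447.1875)² / 447.1875 = 0.0325
  spiny-fruited non-bitter: (150 − 149.0625)² / 149.0625 = 0.0059
  smooth-fruited bitter: (145 − 149.0625)² / 149.0625 = 0.1107
  smooth-fruited non-bitter: (49 − 49.6875)² / 49.6875 = 0.0095
χ² = 0.0325 + 0.0059 + 0.1107 + 0.0095 = 0.1586 ≈ 0.159
Degrees of freedom = 4 − 1 = 3; critical value at α = 0.05 is 7.815.
Since 0.159 < 7.815, we fail to reject the null hypothesis — the data are consistent with the 9:3:3:1 ratio.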